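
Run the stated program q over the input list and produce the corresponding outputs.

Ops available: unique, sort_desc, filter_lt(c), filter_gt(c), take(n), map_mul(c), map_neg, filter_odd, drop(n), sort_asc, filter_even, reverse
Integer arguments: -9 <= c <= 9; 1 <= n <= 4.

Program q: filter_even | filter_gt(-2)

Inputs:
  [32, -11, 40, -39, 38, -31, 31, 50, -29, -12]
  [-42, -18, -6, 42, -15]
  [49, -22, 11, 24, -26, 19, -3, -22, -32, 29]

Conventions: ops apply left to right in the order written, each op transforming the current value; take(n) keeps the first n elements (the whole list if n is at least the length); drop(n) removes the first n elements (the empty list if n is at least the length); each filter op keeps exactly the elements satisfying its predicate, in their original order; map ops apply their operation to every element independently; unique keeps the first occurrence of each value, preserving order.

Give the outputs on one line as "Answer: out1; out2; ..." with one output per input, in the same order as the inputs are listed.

Execution, op by op:
  [32, -11, 40, -39, 38, -31, 31, 50, -29, -12] -> [32, 40, 38, 50, -12] -> [32, 40, 38, 50]
  [-42, -18, -6, 42, -15] -> [-42, -18, -6, 42] -> [42]
  [49, -22, 11, 24, -26, 19, -3, -22, -32, 29] -> [-22, 24, -26, -22, -32] -> [24]

[32, 40, 38, 50]; [42]; [24]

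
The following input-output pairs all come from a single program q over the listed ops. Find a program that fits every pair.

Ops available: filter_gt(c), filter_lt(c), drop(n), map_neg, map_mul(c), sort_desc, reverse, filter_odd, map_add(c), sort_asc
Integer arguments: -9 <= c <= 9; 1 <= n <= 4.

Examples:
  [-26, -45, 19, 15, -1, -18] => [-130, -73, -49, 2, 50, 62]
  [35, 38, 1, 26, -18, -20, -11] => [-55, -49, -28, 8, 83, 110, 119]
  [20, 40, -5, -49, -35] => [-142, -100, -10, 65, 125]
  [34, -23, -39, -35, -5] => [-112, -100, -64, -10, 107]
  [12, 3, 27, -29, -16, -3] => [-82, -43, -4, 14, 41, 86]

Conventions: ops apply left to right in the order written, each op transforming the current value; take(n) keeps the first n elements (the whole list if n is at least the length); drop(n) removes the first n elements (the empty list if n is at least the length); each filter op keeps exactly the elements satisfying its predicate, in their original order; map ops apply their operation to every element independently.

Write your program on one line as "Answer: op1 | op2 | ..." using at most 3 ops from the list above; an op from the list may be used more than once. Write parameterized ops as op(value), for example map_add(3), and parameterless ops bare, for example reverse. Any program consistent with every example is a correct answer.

sort_asc | map_mul(3) | map_add(5)

Check, running the answer program on each example:
  [-26, -45, 19, 15, -1, -18] -> [-45, -26, -18, -1, 15, 19] -> [-135, -78, -54, -3, 45, 57] -> [-130, -73, -49, 2, 50, 62]
  [35, 38, 1, 26, -18, -20, -11] -> [-20, -18, -11, 1, 26, 35, 38] -> [-60, -54, -33, 3, 78, 105, 114] -> [-55, -49, -28, 8, 83, 110, 119]
  [20, 40, -5, -49, -35] -> [-49, -35, -5, 20, 40] -> [-147, -105, -15, 60, 120] -> [-142, -100, -10, 65, 125]
  [34, -23, -39, -35, -5] -> [-39, -35, -23, -5, 34] -> [-117, -105, -69, -15, 102] -> [-112, -100, -64, -10, 107]
  [12, 3, 27, -29, -16, -3] -> [-29, -16, -3, 3, 12, 27] -> [-87, -48, -9, 9, 36, 81] -> [-82, -43, -4, 14, 41, 86]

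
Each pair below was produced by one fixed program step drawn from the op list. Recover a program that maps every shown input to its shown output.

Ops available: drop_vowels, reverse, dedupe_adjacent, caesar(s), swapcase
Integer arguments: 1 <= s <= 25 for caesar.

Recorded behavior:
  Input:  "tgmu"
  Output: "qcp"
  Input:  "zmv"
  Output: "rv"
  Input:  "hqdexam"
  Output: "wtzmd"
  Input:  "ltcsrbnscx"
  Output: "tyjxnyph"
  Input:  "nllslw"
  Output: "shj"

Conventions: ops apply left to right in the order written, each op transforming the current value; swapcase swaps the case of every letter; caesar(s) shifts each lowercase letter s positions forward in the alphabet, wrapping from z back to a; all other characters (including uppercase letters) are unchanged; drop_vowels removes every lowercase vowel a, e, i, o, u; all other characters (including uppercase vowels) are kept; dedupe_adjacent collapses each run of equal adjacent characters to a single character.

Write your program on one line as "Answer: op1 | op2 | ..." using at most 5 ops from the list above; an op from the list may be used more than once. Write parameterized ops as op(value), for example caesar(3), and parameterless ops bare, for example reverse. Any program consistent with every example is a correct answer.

caesar(22) | drop_vowels | reverse | dedupe_adjacent

Check, running the answer program on each example:
  "tgmu" -> "pciq" -> "pcq" -> "qcp" -> "qcp"
  "zmv" -> "vir" -> "vr" -> "rv" -> "rv"
  "hqdexam" -> "dmzatwi" -> "dmztw" -> "wtzmd" -> "wtzmd"
  "ltcsrbnscx" -> "hpyonxjoyt" -> "hpynxjyt" -> "tyjxnyph" -> "tyjxnyph"
  "nllslw" -> "jhhohs" -> "jhhhs" -> "shhhj" -> "shj"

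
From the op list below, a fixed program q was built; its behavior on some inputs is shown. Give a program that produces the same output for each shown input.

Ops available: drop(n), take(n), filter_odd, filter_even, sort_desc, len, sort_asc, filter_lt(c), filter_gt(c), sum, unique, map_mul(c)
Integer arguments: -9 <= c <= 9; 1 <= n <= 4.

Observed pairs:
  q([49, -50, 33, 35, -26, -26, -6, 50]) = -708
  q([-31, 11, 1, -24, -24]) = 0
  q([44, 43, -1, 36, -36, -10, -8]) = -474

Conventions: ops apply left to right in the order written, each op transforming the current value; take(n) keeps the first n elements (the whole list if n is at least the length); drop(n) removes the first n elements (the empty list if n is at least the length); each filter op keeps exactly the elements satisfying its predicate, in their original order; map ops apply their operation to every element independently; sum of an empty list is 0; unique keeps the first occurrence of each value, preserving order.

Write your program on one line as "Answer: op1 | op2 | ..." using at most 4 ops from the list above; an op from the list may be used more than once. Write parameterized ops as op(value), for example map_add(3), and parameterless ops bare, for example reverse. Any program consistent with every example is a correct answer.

map_mul(-6) | filter_lt(-8) | drop(1) | sum

Check, running the answer program on each example:
  [49, -50, 33, 35, -26, -26, -6, 50] -> [-294, 300, -198, -210, 156, 156, 36, -300] -> [-294, -198, -210, -300] -> [-198, -210, -300] -> -708
  [-31, 11, 1, -24, -24] -> [186, -66, -6, 144, 144] -> [-66] -> [] -> 0
  [44, 43, -1, 36, -36, -10, -8] -> [-264, -258, 6, -216, 216, 60, 48] -> [-264, -258, -216] -> [-258, -216] -> -474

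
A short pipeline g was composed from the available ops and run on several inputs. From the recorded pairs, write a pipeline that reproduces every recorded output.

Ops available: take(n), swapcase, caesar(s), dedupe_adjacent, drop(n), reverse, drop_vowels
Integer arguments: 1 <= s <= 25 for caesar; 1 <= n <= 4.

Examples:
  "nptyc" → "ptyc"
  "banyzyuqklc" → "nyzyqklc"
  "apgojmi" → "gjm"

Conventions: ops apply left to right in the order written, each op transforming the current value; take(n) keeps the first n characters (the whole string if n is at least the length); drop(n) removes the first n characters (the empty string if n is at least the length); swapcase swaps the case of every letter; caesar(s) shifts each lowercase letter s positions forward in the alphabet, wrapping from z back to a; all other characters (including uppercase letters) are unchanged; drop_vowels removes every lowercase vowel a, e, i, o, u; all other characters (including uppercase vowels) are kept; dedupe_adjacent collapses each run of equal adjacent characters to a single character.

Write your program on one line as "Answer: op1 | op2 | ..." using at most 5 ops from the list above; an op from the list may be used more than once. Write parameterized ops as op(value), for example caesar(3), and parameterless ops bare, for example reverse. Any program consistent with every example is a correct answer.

reverse | drop_vowels | reverse | drop(1)

Check, running the answer program on each example:
  "nptyc" -> "cytpn" -> "cytpn" -> "nptyc" -> "ptyc"
  "banyzyuqklc" -> "clkquyzynab" -> "clkqyzynb" -> "bnyzyqklc" -> "nyzyqklc"
  "apgojmi" -> "imjogpa" -> "mjgp" -> "pgjm" -> "gjm"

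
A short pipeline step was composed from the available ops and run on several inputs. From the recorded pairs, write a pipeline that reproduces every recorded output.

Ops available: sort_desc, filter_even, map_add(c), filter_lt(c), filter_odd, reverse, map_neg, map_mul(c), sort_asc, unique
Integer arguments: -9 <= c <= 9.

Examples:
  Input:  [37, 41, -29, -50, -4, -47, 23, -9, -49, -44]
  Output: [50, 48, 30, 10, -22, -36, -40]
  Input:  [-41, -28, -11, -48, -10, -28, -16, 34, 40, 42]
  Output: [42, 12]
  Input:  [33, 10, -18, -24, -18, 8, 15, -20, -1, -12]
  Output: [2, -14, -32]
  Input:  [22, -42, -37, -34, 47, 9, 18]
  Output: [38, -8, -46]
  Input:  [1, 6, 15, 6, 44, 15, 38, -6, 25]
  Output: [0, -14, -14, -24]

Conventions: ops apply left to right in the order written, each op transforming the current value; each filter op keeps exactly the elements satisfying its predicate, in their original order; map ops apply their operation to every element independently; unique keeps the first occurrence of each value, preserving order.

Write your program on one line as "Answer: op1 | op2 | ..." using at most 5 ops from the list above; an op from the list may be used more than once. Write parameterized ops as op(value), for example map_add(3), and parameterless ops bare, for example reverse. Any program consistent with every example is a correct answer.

map_add(-1) | filter_even | sort_asc | map_neg

Check, running the answer program on each example:
  [37, 41, -29, -50, -4, -47, 23, -9, -49, -44] -> [36, 40, -30, -51, -5, -48, 22, -10, -50, -45] -> [36, 40, -30, -48, 22, -10, -50] -> [-50, -48, -30, -10, 22, 36, 40] -> [50, 48, 30, 10, -22, -36, -40]
  [-41, -28, -11, -48, -10, -28, -16, 34, 40, 42] -> [-42, -29, -12, -49, -11, -29, -17, 33, 39, 41] -> [-42, -12] -> [-42, -12] -> [42, 12]
  [33, 10, -18, -24, -18, 8, 15, -20, -1, -12] -> [32, 9, -19, -25, -19, 7, 14, -21, -2, -13] -> [32, 14, -2] -> [-2, 14, 32] -> [2, -14, -32]
  [22, -42, -37, -34, 47, 9, 18] -> [21, -43, -38, -35, 46, 8, 17] -> [-38, 46, 8] -> [-38, 8, 46] -> [38, -8, -46]
  [1, 6, 15, 6, 44, 15, 38, -6, 25] -> [0, 5, 14, 5, 43, 14, 37, -7, 24] -> [0, 14, 14, 24] -> [0, 14, 14, 24] -> [0, -14, -14, -24]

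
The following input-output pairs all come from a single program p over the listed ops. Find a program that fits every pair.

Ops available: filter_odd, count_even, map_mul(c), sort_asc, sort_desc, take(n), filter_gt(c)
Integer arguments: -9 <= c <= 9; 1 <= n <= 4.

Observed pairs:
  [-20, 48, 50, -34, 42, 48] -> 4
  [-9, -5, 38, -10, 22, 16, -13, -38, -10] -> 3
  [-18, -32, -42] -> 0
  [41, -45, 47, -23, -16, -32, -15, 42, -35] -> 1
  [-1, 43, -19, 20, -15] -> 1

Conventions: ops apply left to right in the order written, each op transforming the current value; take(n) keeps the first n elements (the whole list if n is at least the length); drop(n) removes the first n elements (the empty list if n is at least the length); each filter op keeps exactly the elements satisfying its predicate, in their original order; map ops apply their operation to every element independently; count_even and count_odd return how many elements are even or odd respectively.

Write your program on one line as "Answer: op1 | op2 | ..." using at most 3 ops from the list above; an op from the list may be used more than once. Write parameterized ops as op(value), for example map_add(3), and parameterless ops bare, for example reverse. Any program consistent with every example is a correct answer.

filter_gt(-9) | sort_asc | count_even

Check, running the answer program on each example:
  [-20, 48, 50, -34, 42, 48] -> [48, 50, 42, 48] -> [42, 48, 48, 50] -> 4
  [-9, -5, 38, -10, 22, 16, -13, -38, -10] -> [-5, 38, 22, 16] -> [-5, 16, 22, 38] -> 3
  [-18, -32, -42] -> [] -> [] -> 0
  [41, -45, 47, -23, -16, -32, -15, 42, -35] -> [41, 47, 42] -> [41, 42, 47] -> 1
  [-1, 43, -19, 20, -15] -> [-1, 43, 20] -> [-1, 20, 43] -> 1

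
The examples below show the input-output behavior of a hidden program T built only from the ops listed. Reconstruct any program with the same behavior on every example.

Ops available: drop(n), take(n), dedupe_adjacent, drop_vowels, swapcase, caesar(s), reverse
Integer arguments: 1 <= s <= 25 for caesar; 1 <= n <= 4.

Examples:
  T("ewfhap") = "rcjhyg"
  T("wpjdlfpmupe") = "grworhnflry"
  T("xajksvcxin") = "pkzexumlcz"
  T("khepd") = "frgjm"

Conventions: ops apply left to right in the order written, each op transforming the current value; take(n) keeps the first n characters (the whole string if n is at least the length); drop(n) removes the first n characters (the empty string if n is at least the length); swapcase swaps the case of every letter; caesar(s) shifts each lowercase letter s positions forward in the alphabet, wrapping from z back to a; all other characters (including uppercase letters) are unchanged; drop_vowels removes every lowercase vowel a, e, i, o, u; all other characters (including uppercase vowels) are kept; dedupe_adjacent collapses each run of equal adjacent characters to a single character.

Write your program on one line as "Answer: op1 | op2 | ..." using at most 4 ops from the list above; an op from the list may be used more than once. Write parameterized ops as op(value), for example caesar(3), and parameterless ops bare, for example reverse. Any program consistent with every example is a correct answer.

caesar(10) | caesar(18) | reverse

Check, running the answer program on each example:
  "ewfhap" -> "ogprkz" -> "gyhjcr" -> "rcjhyg"
  "wpjdlfpmupe" -> "gztnvpzwezo" -> "yrlfnhrowrg" -> "grworhnflry"
  "xajksvcxin" -> "hktucfmhsx" -> "zclmuxezkp" -> "pkzexumlcz"
  "khepd" -> "urozn" -> "mjgrf" -> "frgjm"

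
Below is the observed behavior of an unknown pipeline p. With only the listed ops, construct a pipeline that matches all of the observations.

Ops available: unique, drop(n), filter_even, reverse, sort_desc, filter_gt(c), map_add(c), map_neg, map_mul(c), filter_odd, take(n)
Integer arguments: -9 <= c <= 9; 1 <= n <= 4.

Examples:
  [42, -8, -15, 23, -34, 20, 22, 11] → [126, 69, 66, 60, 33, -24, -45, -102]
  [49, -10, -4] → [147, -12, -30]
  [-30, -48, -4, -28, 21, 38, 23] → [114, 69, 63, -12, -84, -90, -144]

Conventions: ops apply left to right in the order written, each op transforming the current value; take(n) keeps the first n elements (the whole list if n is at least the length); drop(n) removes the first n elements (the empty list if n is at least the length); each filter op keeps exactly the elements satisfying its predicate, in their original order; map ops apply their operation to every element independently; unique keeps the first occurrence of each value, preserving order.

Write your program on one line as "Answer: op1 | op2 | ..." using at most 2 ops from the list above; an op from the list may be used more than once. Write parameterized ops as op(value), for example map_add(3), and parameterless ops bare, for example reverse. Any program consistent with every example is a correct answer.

map_mul(3) | sort_desc

Check, running the answer program on each example:
  [42, -8, -15, 23, -34, 20, 22, 11] -> [126, -24, -45, 69, -102, 60, 66, 33] -> [126, 69, 66, 60, 33, -24, -45, -102]
  [49, -10, -4] -> [147, -30, -12] -> [147, -12, -30]
  [-30, -48, -4, -28, 21, 38, 23] -> [-90, -144, -12, -84, 63, 114, 69] -> [114, 69, 63, -12, -84, -90, -144]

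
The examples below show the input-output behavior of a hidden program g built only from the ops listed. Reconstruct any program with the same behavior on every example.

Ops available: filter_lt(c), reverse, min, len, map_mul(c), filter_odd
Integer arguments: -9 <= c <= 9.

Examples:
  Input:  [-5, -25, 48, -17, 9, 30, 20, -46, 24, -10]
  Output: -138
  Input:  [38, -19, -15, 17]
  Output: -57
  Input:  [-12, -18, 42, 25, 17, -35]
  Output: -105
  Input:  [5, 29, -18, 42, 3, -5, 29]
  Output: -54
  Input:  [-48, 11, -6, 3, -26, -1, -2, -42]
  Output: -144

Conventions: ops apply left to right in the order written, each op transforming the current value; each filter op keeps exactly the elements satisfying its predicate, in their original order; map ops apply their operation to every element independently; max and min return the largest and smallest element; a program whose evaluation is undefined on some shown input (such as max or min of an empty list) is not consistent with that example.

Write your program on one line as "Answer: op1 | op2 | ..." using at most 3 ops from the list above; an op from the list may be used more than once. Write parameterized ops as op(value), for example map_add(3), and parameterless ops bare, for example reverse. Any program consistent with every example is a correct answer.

map_mul(3) | filter_lt(-9) | min

Check, running the answer program on each example:
  [-5, -25, 48, -17, 9, 30, 20, -46, 24, -10] -> [-15, -75, 144, -51, 27, 90, 60, -138, 72, -30] -> [-15, -75, -51, -138, -30] -> -138
  [38, -19, -15, 17] -> [114, -57, -45, 51] -> [-57, -45] -> -57
  [-12, -18, 42, 25, 17, -35] -> [-36, -54, 126, 75, 51, -105] -> [-36, -54, -105] -> -105
  [5, 29, -18, 42, 3, -5, 29] -> [15, 87, -54, 126, 9, -15, 87] -> [-54, -15] -> -54
  [-48, 11, -6, 3, -26, -1, -2, -42] -> [-144, 33, -18, 9, -78, -3, -6, -126] -> [-144, -18, -78, -126] -> -144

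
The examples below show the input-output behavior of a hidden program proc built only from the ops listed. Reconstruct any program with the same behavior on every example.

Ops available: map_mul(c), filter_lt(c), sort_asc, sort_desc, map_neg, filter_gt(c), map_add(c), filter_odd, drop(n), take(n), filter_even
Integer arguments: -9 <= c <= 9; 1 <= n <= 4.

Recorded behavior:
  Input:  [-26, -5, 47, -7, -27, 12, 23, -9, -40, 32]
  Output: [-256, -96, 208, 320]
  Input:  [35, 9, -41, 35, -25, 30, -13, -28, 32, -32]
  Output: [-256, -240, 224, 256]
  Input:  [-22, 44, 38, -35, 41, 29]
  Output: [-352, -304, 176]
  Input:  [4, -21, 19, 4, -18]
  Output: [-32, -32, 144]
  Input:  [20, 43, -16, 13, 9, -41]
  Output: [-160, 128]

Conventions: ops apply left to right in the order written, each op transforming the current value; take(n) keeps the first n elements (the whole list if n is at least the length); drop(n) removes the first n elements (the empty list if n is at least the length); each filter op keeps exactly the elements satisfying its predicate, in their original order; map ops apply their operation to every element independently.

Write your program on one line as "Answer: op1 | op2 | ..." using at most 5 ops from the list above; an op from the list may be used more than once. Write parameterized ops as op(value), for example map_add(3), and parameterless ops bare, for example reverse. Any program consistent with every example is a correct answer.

filter_even | map_add(-1) | sort_desc | map_add(1) | map_mul(-8)

Check, running the answer program on each example:
  [-26, -5, 47, -7, -27, 12, 23, -9, -40, 32] -> [-26, 12, -40, 32] -> [-27, 11, -41, 31] -> [31, 11, -27, -41] -> [32, 12, -26, -40] -> [-256, -96, 208, 320]
  [35, 9, -41, 35, -25, 30, -13, -28, 32, -32] -> [30, -28, 32, -32] -> [29, -29, 31, -33] -> [31, 29, -29, -33] -> [32, 30, -28, -32] -> [-256, -240, 224, 256]
  [-22, 44, 38, -35, 41, 29] -> [-22, 44, 38] -> [-23, 43, 37] -> [43, 37, -23] -> [44, 38, -22] -> [-352, -304, 176]
  [4, -21, 19, 4, -18] -> [4, 4, -18] -> [3, 3, -19] -> [3, 3, -19] -> [4, 4, -18] -> [-32, -32, 144]
  [20, 43, -16, 13, 9, -41] -> [20, -16] -> [19, -17] -> [19, -17] -> [20, -16] -> [-160, 128]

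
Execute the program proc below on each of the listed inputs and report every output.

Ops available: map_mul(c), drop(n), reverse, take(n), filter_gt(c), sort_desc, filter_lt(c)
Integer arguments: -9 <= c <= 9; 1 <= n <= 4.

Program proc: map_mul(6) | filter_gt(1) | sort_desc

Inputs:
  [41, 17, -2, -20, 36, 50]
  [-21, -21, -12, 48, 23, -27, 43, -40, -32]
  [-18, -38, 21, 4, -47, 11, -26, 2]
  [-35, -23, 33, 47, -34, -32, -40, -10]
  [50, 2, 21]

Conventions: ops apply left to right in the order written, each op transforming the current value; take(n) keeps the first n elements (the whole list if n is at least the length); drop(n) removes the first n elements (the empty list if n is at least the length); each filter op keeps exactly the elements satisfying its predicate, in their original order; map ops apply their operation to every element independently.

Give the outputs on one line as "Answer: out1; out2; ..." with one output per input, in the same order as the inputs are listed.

Execution, op by op:
  [41, 17, -2, -20, 36, 50] -> [246, 102, -12, -120, 216, 300] -> [246, 102, 216, 300] -> [300, 246, 216, 102]
  [-21, -21, -12, 48, 23, -27, 43, -40, -32] -> [-126, -126, -72, 288, 138, -162, 258, -240, -192] -> [288, 138, 258] -> [288, 258, 138]
  [-18, -38, 21, 4, -47, 11, -26, 2] -> [-108, -228, 126, 24, -282, 66, -156, 12] -> [126, 24, 66, 12] -> [126, 66, 24, 12]
  [-35, -23, 33, 47, -34, -32, -40, -10] -> [-210, -138, 198, 282, -204, -192, -240, -60] -> [198, 282] -> [282, 198]
  [50, 2, 21] -> [300, 12, 126] -> [300, 12, 126] -> [300, 126, 12]

[300, 246, 216, 102]; [288, 258, 138]; [126, 66, 24, 12]; [282, 198]; [300, 126, 12]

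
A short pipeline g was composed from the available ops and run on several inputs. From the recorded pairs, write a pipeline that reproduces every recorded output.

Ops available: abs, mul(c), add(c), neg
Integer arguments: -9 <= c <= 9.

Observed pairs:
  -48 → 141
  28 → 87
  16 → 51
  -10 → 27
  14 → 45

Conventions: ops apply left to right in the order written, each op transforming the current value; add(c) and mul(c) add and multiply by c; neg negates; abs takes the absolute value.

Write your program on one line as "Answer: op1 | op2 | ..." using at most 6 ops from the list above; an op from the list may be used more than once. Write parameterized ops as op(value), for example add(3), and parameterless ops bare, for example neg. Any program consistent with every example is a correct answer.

add(-5) | add(6) | mul(-3) | neg | abs

Check, running the answer program on each example:
  -48 -> -53 -> -47 -> 141 -> -141 -> 141
  28 -> 23 -> 29 -> -87 -> 87 -> 87
  16 -> 11 -> 17 -> -51 -> 51 -> 51
  -10 -> -15 -> -9 -> 27 -> -27 -> 27
  14 -> 9 -> 15 -> -45 -> 45 -> 45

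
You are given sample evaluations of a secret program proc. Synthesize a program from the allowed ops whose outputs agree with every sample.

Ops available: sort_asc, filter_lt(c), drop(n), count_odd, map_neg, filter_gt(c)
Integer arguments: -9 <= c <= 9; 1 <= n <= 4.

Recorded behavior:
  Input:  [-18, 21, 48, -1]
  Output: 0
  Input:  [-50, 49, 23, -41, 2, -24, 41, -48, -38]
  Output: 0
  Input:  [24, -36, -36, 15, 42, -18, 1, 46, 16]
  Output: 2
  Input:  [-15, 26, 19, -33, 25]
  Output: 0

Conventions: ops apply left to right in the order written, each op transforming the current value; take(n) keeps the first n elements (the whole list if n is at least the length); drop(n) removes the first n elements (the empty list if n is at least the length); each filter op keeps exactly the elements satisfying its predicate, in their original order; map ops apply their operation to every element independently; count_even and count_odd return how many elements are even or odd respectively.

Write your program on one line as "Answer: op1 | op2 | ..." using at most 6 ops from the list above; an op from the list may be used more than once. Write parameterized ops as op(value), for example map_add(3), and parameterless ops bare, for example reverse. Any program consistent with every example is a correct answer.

map_neg | sort_asc | drop(3) | filter_lt(8) | count_odd

Check, running the answer program on each example:
  [-18, 21, 48, -1] -> [18, -21, -48, 1] -> [-48, -21, 1, 18] -> [18] -> [] -> 0
  [-50, 49, 23, -41, 2, -24, 41, -48, -38] -> [50, -49, -23, 41, -2, 24, -41, 48, 38] -> [-49, -41, -23, -2, 24, 38, 41, 48, 50] -> [-2, 24, 38, 41, 48, 50] -> [-2] -> 0
  [24, -36, -36, 15, 42, -18, 1, 46, 16] -> [-24, 36, 36, -15, -42, 18, -1, -46, -16] -> [-46, -42, -24, -16, -15, -1, 18, 36, 36] -> [-16, -15, -1, 18, 36, 36] -> [-16, -15, -1] -> 2
  [-15, 26, 19, -33, 25] -> [15, -26, -19, 33, -25] -> [-26, -25, -19, 15, 33] -> [15, 33] -> [] -> 0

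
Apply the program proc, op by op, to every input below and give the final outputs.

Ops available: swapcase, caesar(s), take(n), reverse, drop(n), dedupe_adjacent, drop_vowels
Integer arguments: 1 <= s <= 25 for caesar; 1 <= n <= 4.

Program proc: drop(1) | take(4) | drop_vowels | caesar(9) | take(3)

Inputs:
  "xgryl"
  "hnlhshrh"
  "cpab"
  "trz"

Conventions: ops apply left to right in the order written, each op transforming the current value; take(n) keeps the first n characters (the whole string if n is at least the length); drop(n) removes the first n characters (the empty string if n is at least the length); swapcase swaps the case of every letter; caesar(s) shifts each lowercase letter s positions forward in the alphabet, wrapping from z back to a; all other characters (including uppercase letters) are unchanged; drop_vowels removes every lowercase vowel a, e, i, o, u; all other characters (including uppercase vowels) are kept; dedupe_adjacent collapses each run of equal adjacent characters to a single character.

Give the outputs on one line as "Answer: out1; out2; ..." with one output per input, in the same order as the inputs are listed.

Execution, op by op:
  "xgryl" -> "gryl" -> "gryl" -> "gryl" -> "pahu" -> "pah"
  "hnlhshrh" -> "nlhshrh" -> "nlhs" -> "nlhs" -> "wuqb" -> "wuq"
  "cpab" -> "pab" -> "pab" -> "pb" -> "yk" -> "yk"
  "trz" -> "rz" -> "rz" -> "rz" -> "ai" -> "ai"

"pah"; "wuq"; "yk"; "ai"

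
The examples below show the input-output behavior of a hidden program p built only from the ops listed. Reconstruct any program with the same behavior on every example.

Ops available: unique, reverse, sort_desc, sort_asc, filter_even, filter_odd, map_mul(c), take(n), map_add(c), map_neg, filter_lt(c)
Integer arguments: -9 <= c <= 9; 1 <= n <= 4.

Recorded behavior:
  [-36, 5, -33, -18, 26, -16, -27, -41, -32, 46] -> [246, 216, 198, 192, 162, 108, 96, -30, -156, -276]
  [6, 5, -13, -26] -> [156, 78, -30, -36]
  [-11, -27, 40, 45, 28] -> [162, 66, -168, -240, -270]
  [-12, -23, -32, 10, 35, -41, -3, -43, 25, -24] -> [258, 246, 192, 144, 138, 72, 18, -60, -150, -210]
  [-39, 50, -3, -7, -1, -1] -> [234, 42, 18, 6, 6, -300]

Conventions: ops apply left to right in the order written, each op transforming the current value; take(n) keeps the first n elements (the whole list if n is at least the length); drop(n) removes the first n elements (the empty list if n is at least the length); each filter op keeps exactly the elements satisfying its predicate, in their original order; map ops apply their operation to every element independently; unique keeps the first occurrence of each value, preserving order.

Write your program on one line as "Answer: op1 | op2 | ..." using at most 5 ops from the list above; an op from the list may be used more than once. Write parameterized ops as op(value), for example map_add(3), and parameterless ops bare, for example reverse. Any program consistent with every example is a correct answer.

reverse | map_mul(6) | reverse | map_neg | sort_desc

Check, running the answer program on each example:
  [-36, 5, -33, -18, 26, -16, -27, -41, -32, 46] -> [46, -32, -41, -27, -16, 26, -18, -33, 5, -36] -> [276, -192, -246, -162, -96, 156, -108, -198, 30, -216] -> [-216, 30, -198, -108, 156, -96, -162, -246, -192, 276] -> [216, -30, 198, 108, -156, 96, 162, 246, 192, -276] -> [246, 216, 198, 192, 162, 108, 96, -30, -156, -276]
  [6, 5, -13, -26] -> [-26, -13, 5, 6] -> [-156, -78, 30, 36] -> [36, 30, -78, -156] -> [-36, -30, 78, 156] -> [156, 78, -30, -36]
  [-11, -27, 40, 45, 28] -> [28, 45, 40, -27, -11] -> [168, 270, 240, -162, -66] -> [-66, -162, 240, 270, 168] -> [66, 162, -240, -270, -168] -> [162, 66, -168, -240, -270]
  [-12, -23, -32, 10, 35, -41, -3, -43, 25, -24] -> [-24, 25, -43, -3, -41, 35, 10, -32, -23, -12] -> [-144, 150, -258, -18, -246, 210, 60, -192, -138, -72] -> [-72, -138, -192, 60, 210, -246, -18, -258, 150, -144] -> [72, 138, 192, -60, -210, 246, 18, 258, -150, 144] -> [258, 246, 192, 144, 138, 72, 18, -60, -150, -210]
  [-39, 50, -3, -7, -1, -1] -> [-1, -1, -7, -3, 50, -39] -> [-6, -6, -42, -18, 300, -234] -> [-234, 300, -18, -42, -6, -6] -> [234, -300, 18, 42, 6, 6] -> [234, 42, 18, 6, 6, -300]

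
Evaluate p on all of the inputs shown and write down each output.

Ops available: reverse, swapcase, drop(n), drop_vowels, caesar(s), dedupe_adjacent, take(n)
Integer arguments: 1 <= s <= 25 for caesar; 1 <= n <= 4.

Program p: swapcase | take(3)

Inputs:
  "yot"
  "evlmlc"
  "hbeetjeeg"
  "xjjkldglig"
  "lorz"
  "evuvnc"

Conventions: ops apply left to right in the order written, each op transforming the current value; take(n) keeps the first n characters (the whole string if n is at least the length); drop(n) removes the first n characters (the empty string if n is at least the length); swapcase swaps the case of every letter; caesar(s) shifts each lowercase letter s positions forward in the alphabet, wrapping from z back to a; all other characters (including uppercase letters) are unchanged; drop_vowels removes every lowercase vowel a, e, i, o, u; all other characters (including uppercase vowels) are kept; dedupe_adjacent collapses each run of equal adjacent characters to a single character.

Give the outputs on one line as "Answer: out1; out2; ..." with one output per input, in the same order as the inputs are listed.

"YOT"; "EVL"; "HBE"; "XJJ"; "LOR"; "EVU"

Execution, op by op:
  "yot" -> "YOT" -> "YOT"
  "evlmlc" -> "EVLMLC" -> "EVL"
  "hbeetjeeg" -> "HBEETJEEG" -> "HBE"
  "xjjkldglig" -> "XJJKLDGLIG" -> "XJJ"
  "lorz" -> "LORZ" -> "LOR"
  "evuvnc" -> "EVUVNC" -> "EVU"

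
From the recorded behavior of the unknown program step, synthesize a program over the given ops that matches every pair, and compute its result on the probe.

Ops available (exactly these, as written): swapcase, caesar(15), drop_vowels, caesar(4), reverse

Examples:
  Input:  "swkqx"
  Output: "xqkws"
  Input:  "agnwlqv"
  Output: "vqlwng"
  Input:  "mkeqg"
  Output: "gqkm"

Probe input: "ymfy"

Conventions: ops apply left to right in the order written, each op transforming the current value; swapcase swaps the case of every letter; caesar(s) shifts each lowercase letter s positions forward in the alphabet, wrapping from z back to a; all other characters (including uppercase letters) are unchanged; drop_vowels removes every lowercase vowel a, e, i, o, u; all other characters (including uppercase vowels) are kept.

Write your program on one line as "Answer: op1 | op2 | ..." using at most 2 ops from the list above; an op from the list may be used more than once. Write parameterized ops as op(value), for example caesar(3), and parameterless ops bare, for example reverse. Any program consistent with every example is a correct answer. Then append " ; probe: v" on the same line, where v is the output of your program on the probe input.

reverse | drop_vowels ; probe: "yfmy"

Check, running the answer program on each example:
  "swkqx" -> "xqkws" -> "xqkws"
  "agnwlqv" -> "vqlwnga" -> "vqlwng"
  "mkeqg" -> "gqekm" -> "gqkm"
  probe: "ymfy" -> "yfmy" -> "yfmy"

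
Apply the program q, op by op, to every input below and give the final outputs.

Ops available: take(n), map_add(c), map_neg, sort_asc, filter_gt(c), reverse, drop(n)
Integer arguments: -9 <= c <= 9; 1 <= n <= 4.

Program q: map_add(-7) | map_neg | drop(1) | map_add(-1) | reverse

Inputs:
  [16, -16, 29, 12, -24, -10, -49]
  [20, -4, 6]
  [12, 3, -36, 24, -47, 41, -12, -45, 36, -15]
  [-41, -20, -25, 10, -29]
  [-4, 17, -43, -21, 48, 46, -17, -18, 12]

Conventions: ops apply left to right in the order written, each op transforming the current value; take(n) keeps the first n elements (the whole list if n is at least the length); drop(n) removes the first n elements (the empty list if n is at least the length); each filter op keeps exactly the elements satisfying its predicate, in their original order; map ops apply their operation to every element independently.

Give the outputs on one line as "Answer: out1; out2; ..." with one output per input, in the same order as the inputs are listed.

Execution, op by op:
  [16, -16, 29, 12, -24, -10, -49] -> [9, -23, 22, 5, -31, -17, -56] -> [-9, 23, -22, -5, 31, 17, 56] -> [23, -22, -5, 31, 17, 56] -> [22, -23, -6, 30, 16, 55] -> [55, 16, 30, -6, -23, 22]
  [20, -4, 6] -> [13, -11, -1] -> [-13, 11, 1] -> [11, 1] -> [10, 0] -> [0, 10]
  [12, 3, -36, 24, -47, 41, -12, -45, 36, -15] -> [5, -4, -43, 17, -54, 34, -19, -52, 29, -22] -> [-5, 4, 43, -17, 54, -34, 19, 52, -29, 22] -> [4, 43, -17, 54, -34, 19, 52, -29, 22] -> [3, 42, -18, 53, -35, 18, 51, -30, 21] -> [21, -30, 51, 18, -35, 53, -18, 42, 3]
  [-41, -20, -25, 10, -29] -> [-48, -27, -32, 3, -36] -> [48, 27, 32, -3, 36] -> [27, 32, -3, 36] -> [26, 31, -4, 35] -> [35, -4, 31, 26]
  [-4, 17, -43, -21, 48, 46, -17, -18, 12] -> [-11, 10, -50, -28, 41, 39, -24, -25, 5] -> [11, -10, 50, 28, -41, -39, 24, 25, -5] -> [-10, 50, 28, -41, -39, 24, 25, -5] -> [-11, 49, 27, -42, -40, 23, 24, -6] -> [-6, 24, 23, -40, -42, 27, 49, -11]

[55, 16, 30, -6, -23, 22]; [0, 10]; [21, -30, 51, 18, -35, 53, -18, 42, 3]; [35, -4, 31, 26]; [-6, 24, 23, -40, -42, 27, 49, -11]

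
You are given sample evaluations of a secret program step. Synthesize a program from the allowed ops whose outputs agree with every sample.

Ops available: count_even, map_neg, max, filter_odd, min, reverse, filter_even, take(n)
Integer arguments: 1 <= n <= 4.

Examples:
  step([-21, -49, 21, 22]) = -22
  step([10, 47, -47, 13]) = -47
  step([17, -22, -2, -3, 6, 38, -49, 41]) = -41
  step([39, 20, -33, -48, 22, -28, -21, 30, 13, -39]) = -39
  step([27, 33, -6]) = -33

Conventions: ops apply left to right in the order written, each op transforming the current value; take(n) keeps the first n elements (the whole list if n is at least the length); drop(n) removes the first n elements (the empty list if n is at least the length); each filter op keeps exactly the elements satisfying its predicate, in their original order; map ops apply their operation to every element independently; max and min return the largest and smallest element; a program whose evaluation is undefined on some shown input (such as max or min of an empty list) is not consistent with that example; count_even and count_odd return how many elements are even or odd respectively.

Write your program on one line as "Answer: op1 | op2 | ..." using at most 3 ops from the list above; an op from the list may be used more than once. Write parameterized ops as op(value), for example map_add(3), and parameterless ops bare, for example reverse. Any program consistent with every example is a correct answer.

map_neg | reverse | min

Check, running the answer program on each example:
  [-21, -49, 21, 22] -> [21, 49, -21, -22] -> [-22, -21, 49, 21] -> -22
  [10, 47, -47, 13] -> [-10, -47, 47, -13] -> [-13, 47, -47, -10] -> -47
  [17, -22, -2, -3, 6, 38, -49, 41] -> [-17, 22, 2, 3, -6, -38, 49, -41] -> [-41, 49, -38, -6, 3, 2, 22, -17] -> -41
  [39, 20, -33, -48, 22, -28, -21, 30, 13, -39] -> [-39, -20, 33, 48, -22, 28, 21, -30, -13, 39] -> [39, -13, -30, 21, 28, -22, 48, 33, -20, -39] -> -39
  [27, 33, -6] -> [-27, -33, 6] -> [6, -33, -27] -> -33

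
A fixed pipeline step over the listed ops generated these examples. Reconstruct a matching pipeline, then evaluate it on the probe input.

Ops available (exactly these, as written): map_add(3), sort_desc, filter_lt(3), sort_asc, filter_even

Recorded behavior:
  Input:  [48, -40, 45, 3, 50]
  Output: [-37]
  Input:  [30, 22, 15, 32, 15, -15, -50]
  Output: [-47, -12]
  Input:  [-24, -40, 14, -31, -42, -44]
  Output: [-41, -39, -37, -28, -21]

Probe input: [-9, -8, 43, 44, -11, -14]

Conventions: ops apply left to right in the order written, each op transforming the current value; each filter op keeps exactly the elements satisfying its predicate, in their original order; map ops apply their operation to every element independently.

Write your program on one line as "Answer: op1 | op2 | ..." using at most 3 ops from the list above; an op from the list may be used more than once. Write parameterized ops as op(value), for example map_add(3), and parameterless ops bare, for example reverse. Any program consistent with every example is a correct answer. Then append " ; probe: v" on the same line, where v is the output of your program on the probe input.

sort_asc | map_add(3) | filter_lt(3) ; probe: [-11, -8, -6, -5]

Check, running the answer program on each example:
  [48, -40, 45, 3, 50] -> [-40, 3, 45, 48, 50] -> [-37, 6, 48, 51, 53] -> [-37]
  [30, 22, 15, 32, 15, -15, -50] -> [-50, -15, 15, 15, 22, 30, 32] -> [-47, -12, 18, 18, 25, 33, 35] -> [-47, -12]
  [-24, -40, 14, -31, -42, -44] -> [-44, -42, -40, -31, -24, 14] -> [-41, -39, -37, -28, -21, 17] -> [-41, -39, -37, -28, -21]
  probe: [-9, -8, 43, 44, -11, -14] -> [-14, -11, -9, -8, 43, 44] -> [-11, -8, -6, -5, 46, 47] -> [-11, -8, -6, -5]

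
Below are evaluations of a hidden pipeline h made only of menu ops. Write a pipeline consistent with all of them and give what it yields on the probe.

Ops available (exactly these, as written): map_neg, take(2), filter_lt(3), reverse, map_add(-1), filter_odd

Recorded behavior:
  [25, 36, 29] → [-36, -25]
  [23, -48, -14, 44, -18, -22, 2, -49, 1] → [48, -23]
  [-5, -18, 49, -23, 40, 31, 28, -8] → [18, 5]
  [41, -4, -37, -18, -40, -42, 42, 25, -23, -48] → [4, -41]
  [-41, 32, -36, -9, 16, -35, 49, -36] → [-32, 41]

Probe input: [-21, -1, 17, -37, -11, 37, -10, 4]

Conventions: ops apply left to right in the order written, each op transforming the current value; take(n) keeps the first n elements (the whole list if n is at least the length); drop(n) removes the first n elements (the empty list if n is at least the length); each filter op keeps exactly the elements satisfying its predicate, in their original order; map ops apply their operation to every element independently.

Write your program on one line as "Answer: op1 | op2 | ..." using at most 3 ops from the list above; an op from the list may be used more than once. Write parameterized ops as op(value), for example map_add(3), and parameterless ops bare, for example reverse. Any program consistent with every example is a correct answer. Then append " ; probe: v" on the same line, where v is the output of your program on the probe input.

take(2) | reverse | map_neg ; probe: [1, 21]

Check, running the answer program on each example:
  [25, 36, 29] -> [25, 36] -> [36, 25] -> [-36, -25]
  [23, -48, -14, 44, -18, -22, 2, -49, 1] -> [23, -48] -> [-48, 23] -> [48, -23]
  [-5, -18, 49, -23, 40, 31, 28, -8] -> [-5, -18] -> [-18, -5] -> [18, 5]
  [41, -4, -37, -18, -40, -42, 42, 25, -23, -48] -> [41, -4] -> [-4, 41] -> [4, -41]
  [-41, 32, -36, -9, 16, -35, 49, -36] -> [-41, 32] -> [32, -41] -> [-32, 41]
  probe: [-21, -1, 17, -37, -11, 37, -10, 4] -> [-21, -1] -> [-1, -21] -> [1, 21]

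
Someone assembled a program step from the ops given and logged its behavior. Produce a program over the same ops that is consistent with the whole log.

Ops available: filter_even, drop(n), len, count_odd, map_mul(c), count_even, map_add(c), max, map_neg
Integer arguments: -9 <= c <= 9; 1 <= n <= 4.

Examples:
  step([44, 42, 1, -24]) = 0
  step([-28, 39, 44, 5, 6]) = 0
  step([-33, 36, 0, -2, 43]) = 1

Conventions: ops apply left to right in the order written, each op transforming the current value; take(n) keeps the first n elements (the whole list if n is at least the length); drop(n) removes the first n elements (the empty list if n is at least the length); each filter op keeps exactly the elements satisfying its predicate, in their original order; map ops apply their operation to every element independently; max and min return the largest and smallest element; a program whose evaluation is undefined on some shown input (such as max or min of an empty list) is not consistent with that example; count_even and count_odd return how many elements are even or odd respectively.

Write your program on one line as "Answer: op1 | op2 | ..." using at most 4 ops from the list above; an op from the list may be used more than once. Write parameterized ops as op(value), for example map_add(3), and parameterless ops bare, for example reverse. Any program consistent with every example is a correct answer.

drop(2) | map_add(-6) | drop(2) | count_odd

Check, running the answer program on each example:
  [44, 42, 1, -24] -> [1, -24] -> [-5, -30] -> [] -> 0
  [-28, 39, 44, 5, 6] -> [44, 5, 6] -> [38, -1, 0] -> [0] -> 0
  [-33, 36, 0, -2, 43] -> [0, -2, 43] -> [-6, -8, 37] -> [37] -> 1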